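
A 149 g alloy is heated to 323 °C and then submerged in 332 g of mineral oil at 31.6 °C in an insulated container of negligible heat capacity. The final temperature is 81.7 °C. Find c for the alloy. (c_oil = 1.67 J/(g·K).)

Let T be the final temperature. ΣQ_i = 0:
149·c·(81.7 − 323) + 332·1.67·(81.7 − 31.6) = 0
-35954 c = -27777
c = -27777/-35954 ≈ 0.7726 J/(g·K)

c ≈ 0.773 J/(g·K)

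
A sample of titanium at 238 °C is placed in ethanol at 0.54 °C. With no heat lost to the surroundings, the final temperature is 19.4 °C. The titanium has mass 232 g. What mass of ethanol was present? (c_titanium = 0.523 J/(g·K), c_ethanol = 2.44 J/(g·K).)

m ≈ 576 g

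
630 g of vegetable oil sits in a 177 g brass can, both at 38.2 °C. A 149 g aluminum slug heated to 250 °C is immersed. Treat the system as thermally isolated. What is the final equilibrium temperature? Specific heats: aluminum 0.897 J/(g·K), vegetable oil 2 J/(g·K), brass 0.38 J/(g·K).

Taking heat into each body as positive, Σ m c ΔT = 0:
149*0.897*(T − 250) + 630*2*(T − 38.2) + 177*0.38*(T − 38.2) = 0
(133.65 + 1260 + 67.26) T = 133.65*250 + 1260*38.2 + 67.26*38.2
T = 84115/1460.9 ≈ 57.58 °C

T_f ≈ 57.6 °C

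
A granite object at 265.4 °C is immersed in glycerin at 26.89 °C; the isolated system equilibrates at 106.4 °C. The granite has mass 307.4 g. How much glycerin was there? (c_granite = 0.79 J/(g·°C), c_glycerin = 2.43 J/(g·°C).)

Net heat exchanged in the isolated system is zero:
307.4·0.79·(106.4 − 265.4) + m·2.43·(106.4 − 26.89) = 0
193.21 m = 38613
m = 38613/193.21 ≈ 199.8 g

m ≈ 200 g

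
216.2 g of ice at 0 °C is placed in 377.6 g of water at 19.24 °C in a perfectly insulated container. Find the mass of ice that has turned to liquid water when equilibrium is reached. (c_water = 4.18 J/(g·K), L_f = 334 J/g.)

Water can give up m c ΔT = 377.6·4.18·19.24 = 30368 J before reaching 0 °C.
Fully melting the ice requires m_ice L_f = 216.2·334 = 72211 J.
That's not enough to melt it all — equilibrium is at 0 °C with ice remaining.
Mass melted = 30368/334 ≈ 90.92 g.

m_melted ≈ 90.9 g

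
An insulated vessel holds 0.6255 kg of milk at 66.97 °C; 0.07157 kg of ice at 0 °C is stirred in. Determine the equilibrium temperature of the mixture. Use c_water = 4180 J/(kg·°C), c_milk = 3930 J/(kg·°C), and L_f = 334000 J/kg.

Heat gained plus heat lost sum to zero:
latent heat to melt: 0.07157·334000 = 23904
  warm the meltwater: 299.16 T
  milk cools: 0.6255·3930·(T − 66.97) = 2458.2(T − 66.97)
2757.4 T = 164627 − 23904 = 140722
T ≈ 51.03 °C — above 0 °C, consistent with complete melting.

T_f ≈ 51.0 °C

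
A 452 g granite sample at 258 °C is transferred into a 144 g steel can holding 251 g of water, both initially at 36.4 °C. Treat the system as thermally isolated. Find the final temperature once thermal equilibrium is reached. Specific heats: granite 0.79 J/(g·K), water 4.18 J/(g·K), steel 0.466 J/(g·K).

Taking heat into each body as positive, Σ m c ΔT = 0:
452×0.79×(T − 258) + 251×4.18×(T − 36.4) + 144×0.466×(T − 36.4) = 0
1473.4 T = 132759
T = 132759/1473.4 ≈ 90.11 °C

T_f ≈ 90.1 °C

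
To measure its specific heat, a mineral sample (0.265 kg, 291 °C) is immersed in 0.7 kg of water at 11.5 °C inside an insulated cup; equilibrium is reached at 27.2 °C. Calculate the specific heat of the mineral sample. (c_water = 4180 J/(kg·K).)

c ≈ 657 J/(kg·K)

Conservation of energy gives ΣQ = 0:
0.265·c·(27.2 − 291) + 0.7·4180·(27.2 − 11.5) = 0
-69.91 c = -45938
c = -45938/-69.91 ≈ 657.1 J/(kg·K)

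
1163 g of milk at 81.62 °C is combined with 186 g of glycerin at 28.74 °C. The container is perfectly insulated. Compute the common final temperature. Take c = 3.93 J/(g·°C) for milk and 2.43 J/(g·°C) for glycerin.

T_f ≈ 76.9 °C

|Q_milk| = |Q_glycerin|:
1163×3.93×(81.62 − T) = 186×2.43×(T − 28.74)
4570.6(81.62 − T) = 451.98(T − 28.74)
5022.6 T = 386041  ⇒  T ≈ 76.86 °C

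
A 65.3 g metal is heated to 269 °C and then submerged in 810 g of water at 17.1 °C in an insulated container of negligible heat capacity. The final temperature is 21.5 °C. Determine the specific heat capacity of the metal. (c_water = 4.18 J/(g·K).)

c ≈ 0.922 J/(g·K)

Heat lost by the metal = heat gained by the water:
65.3·c·(269 − 21.5) = 810·4.18·(21.5 − 17.1)
16162 c = 14898  ⇒  c ≈ 0.9218 J/(g·K)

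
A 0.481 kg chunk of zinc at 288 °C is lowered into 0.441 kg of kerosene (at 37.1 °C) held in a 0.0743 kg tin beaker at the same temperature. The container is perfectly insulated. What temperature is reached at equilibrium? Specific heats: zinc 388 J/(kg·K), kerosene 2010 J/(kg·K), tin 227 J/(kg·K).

T_f ≈ 80.1 °C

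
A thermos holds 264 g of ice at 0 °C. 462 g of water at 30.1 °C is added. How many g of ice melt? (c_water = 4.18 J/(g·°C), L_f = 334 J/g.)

Heat available from the water dropping to 0 °C: 462·4.18·30.1 = 58128 J.
To melt every bit of ice: 264·334 = 88176 J.
Since 58128 < 88176 J, not all the ice melts; equilibrium is at 0 °C.
m_melt = 58128 / L_f = 174 g.

m_melted ≈ 174 g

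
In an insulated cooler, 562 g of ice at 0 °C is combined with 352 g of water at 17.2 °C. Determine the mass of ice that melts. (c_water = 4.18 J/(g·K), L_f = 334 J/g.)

Heat available from the water dropping to 0 °C: 352·4.18·17.2 = 25307 J.
Melting all 562 g of ice would need 562·334 = 187708 J.
Since 25307 < 187708 J, not all the ice melts; equilibrium is at 0 °C.
m_melt = 25307 / L_f = 75.77 g.

m_melted ≈ 75.8 g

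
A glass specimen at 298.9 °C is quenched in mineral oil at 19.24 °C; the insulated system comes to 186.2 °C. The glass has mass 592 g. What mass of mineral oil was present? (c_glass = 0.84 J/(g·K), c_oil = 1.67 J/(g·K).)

Energy conservation, ΣQ = 0:
592·0.84·(186.2 − 298.9) + m·1.67·(186.2 − 19.24) = 0
278.82 m = 56043
m = 56043/278.82 ≈ 201 g

m ≈ 201 g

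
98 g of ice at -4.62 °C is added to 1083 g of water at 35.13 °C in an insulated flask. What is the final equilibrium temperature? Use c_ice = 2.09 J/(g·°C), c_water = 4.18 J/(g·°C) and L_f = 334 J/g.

Energy conservation, ΣQ = 0:
ice -4.62→0 °C: 98×2.09×4.62 = 946.27; fusion: m_ice L_f = 98×334 = 32732; warm the meltwater: 409.64 T; water cools: 1083×4.18×(T − 35.13) = 4526.9(T − 35.13)
4936.6 T = 159031 − 33678 = 125353
T ≈ 25.39 °C (positive, so assuming full melt was valid).

T_f ≈ 25.4 °C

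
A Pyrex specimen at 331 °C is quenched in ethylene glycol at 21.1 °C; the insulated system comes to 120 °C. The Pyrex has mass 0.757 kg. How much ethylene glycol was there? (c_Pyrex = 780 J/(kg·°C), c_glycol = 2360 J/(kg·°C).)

Heat gained plus heat lost sum to zero:
0.757·780·(120 − 331) + m·2360·(120 − 21.1) = 0
233404 m = 124587
m = 124587/233404 ≈ 0.5338 kg

m ≈ 0.534 kg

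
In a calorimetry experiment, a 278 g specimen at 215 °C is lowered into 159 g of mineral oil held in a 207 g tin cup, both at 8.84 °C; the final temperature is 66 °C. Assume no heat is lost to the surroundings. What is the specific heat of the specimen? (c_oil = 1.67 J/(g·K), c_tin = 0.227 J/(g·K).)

Net heat exchanged in the isolated system is zero:
278·c·(66 − 215) + 159·1.67·(66 − 8.84) + 207·0.227·(66 − 8.84) = 0
-41422 c = -17864
c = -17864/-41422 ≈ 0.4313 J/(g·K)

c ≈ 0.431 J/(g·K)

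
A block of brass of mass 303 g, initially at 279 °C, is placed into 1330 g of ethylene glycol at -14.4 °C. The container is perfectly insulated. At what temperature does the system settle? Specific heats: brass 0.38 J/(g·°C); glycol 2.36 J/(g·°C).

Energy conservation, ΣQ = 0:
303·0.38·(T − 279) + 1330·2.36·(T − (-14.4)) = 0
(115.14 + 3138.8) T = 115.14·279 + 3138.8·(-14.4)
T ≈ -4.02 °C

T_f ≈ -4.0 °C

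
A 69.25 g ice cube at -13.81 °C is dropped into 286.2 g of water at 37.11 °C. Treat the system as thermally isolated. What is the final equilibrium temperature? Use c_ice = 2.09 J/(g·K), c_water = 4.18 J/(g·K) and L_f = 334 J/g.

T_f ≈ 13.0 °C

Conservation of energy gives ΣQ = 0:
ice -13.81→0 °C: 69.25·2.09·13.81 = 1998.8
  latent heat to melt: 69.25·334 = 23130
  meltwater 0→T: 69.25·4.18·T = 289.46 T
  water: 1196.3(T − 37.11)
1485.8 T = 44395 − 25128 = 19267
T ≈ 12.97 °C (positive, so assuming full melt was valid).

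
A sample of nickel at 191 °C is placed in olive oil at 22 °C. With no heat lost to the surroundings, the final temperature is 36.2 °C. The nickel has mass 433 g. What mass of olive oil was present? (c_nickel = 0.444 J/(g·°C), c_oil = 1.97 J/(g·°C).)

m ≈ 1060 g

|Q_nickel| = |Q_oil|:
433×0.444×(191 − 36.2) = m×1.97×(36.2 − 22)
27.97 m = 29761  ⇒  m ≈ 1064 g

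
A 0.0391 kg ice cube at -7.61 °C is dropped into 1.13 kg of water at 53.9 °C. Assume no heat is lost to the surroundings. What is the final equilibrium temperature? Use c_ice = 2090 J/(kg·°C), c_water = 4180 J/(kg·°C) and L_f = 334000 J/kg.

T_f ≈ 49.3 °C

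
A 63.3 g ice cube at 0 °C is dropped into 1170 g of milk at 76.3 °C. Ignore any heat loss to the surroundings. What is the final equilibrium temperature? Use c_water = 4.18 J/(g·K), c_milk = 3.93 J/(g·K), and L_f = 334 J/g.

T_f ≈ 67.8 °C

Heat gained plus heat lost sum to zero:
melt ice: 63.3×334 = 21142
  warm the meltwater: 264.59 T
  milk: 4598.1(T − 76.3)
4862.7 T = 350835 − 21142 = 329693
T ≈ 67.80 °C — above 0 °C, consistent with complete melting.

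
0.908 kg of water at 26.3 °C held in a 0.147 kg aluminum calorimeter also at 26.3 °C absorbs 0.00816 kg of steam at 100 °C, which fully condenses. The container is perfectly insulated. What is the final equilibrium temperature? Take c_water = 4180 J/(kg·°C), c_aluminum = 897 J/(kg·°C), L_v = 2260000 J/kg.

T_f ≈ 31.6 °C

Let T be the final temperature. ΣQ_i = 0:
latent heat released on condensation: 0.00816×2260000 = 18442; condensed water 100 °C→T: 34.11(T − 100); water warms: 0.908×4180×(T − 26.3) = 3795.4(T − 26.3); cup: 131.86(T − 26.3)
3961.4 T = 18442 + 3410.9 + 103288 = 125140
T ≈ 31.59 °C — below 100 °C, confirming all the steam condensed.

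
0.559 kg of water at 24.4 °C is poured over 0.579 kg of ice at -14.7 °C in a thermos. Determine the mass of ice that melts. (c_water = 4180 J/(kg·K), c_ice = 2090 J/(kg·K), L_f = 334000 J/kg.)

Cooling the water to 0 °C releases 0.559·4180·24.4 = 57014 J.
Warming the ice to 0 °C takes 0.579·2090·14.7 = 17789 J, leaving 39225 J for melting.
Fully melting the ice requires m_ice L_f = 0.579·334000 = 193386 J.
That's not enough to melt it all — equilibrium is at 0 °C with ice remaining.
Mass melted = 39225/334000 ≈ 0.1174 kg.

m_melted ≈ 0.117 kg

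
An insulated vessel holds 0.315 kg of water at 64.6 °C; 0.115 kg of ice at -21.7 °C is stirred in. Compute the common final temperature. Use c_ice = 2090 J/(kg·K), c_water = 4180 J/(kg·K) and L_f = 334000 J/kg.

T_f ≈ 23.1 °C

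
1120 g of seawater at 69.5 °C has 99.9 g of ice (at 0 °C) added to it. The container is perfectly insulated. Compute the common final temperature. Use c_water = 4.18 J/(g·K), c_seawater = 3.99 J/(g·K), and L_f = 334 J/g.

T_f ≈ 56.7 °C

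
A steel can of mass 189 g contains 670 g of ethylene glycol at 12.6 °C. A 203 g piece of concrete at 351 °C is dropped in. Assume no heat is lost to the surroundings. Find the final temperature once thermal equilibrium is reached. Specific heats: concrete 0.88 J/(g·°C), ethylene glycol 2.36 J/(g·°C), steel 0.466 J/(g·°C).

Setting the total heat transfer to zero:
203*0.88*(T − 351) + 670*2.36*(T − 12.6) + 189*0.466*(T − 12.6) = 0
(178.64 + 1581.2 + 88.07) T = 178.64*351 + 1581.2*12.6 + 88.07*12.6
T ≈ 45.31 °C

T_f ≈ 45.3 °C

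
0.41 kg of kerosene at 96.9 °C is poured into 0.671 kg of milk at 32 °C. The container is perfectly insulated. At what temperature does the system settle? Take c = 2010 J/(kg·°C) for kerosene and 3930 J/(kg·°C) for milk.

Conservation of energy gives ΣQ = 0:
0.41×2010×(T − 96.9) + 0.671×3930×(T − 32) = 0
824.1(T − 96.9) + 2637(T − 32) = 0
(824.1 + 2637) T = 824.1×96.9 + 2637×32
T = 164240/3461.1 ≈ 47.45 °C

T_f ≈ 47.5 °C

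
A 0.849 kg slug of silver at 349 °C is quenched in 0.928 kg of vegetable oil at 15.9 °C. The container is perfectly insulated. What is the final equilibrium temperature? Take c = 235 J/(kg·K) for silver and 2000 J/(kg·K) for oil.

Conservation of energy gives ΣQ = 0:
0.849·235·(T − 349) + 0.928·2000·(T − 15.9) = 0
199.51(T − 349) + 1856(T − 15.9) = 0
2055.5 T = 99141
T = 99141 / 2055.5 = 48.2 °C

T_f ≈ 48.2 °C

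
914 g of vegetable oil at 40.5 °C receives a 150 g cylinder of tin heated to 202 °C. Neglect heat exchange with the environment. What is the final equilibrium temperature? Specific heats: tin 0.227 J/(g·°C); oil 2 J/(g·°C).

T_f ≈ 43.5 °C

Net heat exchanged in the isolated system is zero:
150×0.227×(T − 202) + 914×2×(T − 40.5) = 0
34.05(T − 202) + 1828(T − 40.5) = 0
(34.05 + 1828) T = 34.05×202 + 1828×40.5
T = 80912 / 1862 = 43.5 °C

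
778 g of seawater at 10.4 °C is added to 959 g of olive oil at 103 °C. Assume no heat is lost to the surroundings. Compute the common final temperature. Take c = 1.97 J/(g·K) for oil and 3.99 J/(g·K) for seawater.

Set heat shed by the hot body equal to heat absorbed by the cold body:
959·1.97·(103 − T) = 778·3.99·(T − 10.4)
1889.2(103 − T) = 3104.2(T − 10.4)
4993.5 T = 226875  ⇒  T ≈ 45.43 °C

T_f ≈ 45.4 °C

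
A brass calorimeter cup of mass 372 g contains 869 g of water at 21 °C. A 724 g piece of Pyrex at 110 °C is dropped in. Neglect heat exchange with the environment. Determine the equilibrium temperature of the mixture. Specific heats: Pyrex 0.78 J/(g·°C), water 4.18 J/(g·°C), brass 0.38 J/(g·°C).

T_f is the heat-capacity-weighted average of the initial temperatures:
T_f = (564.72*110 + 3632.4*21 + 141.36*21) / (564.72 + 3632.4 + 141.36)
    = 141369 / 4338.5 ≈ 32.58 °C

T_f ≈ 32.6 °C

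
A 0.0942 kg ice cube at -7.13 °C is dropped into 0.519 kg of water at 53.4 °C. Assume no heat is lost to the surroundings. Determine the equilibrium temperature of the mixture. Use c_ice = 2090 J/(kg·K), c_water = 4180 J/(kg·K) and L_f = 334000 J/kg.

Energy conservation, ΣQ = 0:
ice -7.13→0 °C: 0.0942·2090·7.13 = 1403.7; melt ice: 0.0942·334000 = 31463; meltwater 0→T: 0.0942·4180·T = 393.76 T; water cools: 0.519·4180·(T − 53.4) = 2169.4(T − 53.4)
2563.2 T = 115847 − 32867 = 82980
T ≈ 32.37 °C (positive, so assuming full melt was valid).

T_f ≈ 32.4 °C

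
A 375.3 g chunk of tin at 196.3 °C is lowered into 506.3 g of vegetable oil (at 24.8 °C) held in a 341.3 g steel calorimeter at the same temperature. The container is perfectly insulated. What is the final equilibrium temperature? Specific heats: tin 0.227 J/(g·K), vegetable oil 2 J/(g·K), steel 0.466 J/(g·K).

Net heat exchanged in the isolated system is zero:
375.3*0.227*(T − 196.3) + 506.3*2*(T − 24.8) + 341.3*0.466*(T − 24.8) = 0
85.19(T − 196.3) + 1012.6(T − 24.8) + 159.05(T − 24.8) = 0
1256.8 T = 45780
T = 45780/1256.8 ≈ 36.42 °C

T_f ≈ 36.4 °C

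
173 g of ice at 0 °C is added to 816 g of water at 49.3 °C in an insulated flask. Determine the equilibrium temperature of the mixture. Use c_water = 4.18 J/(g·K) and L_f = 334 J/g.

Conservation of energy gives ΣQ = 0:
latent heat to melt: 173×334 = 57782
  meltwater 0→T: 173×4.18×T = 723.14 T
  water: 3410.9(T − 49.3)
4134 T = 168156 − 57782 = 110374
T ≈ 26.70 °C (positive, so assuming full melt was valid).

T_f ≈ 26.7 °C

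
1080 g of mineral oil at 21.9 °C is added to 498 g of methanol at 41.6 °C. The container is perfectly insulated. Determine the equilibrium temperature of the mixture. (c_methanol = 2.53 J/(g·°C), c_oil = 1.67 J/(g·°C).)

T_f ≈ 30.0 °C

Net heat exchanged in the isolated system is zero:
498·2.53·(T − 41.6) + 1080·1.67·(T − 21.9) = 0
1259.9(T − 41.6) + 1803.6(T − 21.9) = 0
3063.5 T = 91912
T = 91912/3063.5 ≈ 30.00 °C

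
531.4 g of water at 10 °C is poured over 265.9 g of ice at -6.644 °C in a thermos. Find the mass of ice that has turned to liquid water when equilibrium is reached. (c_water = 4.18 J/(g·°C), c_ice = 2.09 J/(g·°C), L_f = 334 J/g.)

m_melted ≈ 55.4 g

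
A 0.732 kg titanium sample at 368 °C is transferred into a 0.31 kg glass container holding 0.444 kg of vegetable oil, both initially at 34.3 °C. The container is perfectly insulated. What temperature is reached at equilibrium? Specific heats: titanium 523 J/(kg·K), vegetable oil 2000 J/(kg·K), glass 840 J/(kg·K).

T_f ≈ 117.7 °C

Conservation of energy gives ΣQ = 0:
0.732×523×(T − 368) + 0.444×2000×(T − 34.3) + 0.31×840×(T − 34.3) = 0
1531.2 T = 180274
T = 180274/1531.2 ≈ 117.73 °C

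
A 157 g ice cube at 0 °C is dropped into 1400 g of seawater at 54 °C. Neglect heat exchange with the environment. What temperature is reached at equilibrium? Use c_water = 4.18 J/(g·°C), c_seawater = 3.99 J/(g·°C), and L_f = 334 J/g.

Conservation of energy gives ΣQ = 0:
fusion: m_ice L_f = 157·334 = 52438; meltwater 0→T: 157·4.18·T = 656.26 T; seawater cools: 1400·3.99·(T − 54) = 5586(T − 54)
6242.3 T = 301644 − 52438 = 249206
T ≈ 39.92 °C. Since T > 0 °C, the all-ice-melts assumption holds.

T_f ≈ 39.9 °C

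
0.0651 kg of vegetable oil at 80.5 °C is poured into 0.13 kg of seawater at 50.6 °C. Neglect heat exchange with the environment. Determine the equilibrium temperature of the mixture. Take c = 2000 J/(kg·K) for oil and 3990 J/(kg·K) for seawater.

T_f ≈ 56.6 °C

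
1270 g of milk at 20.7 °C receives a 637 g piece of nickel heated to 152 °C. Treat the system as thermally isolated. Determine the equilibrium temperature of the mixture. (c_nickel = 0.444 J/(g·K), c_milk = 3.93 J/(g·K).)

|Q_nickel| = |Q_milk|:
637×0.444×(152 − T) = 1270×3.93×(T − 20.7)
282.83(152 − T) = 4991.1(T − 20.7)
5273.9 T = 146306  ⇒  T ≈ 27.74 °C

T_f ≈ 27.7 °C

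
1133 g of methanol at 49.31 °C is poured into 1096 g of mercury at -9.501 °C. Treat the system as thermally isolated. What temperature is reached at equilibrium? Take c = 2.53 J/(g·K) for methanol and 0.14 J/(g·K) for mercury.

T_f ≈ 46.3 °C

Net heat exchanged in the isolated system is zero:
1133*2.53*(T − 49.31) + 1096*0.14*(T − (-9.501)) = 0
2866.5(T − 49.31) + 153.44(T − (-9.501)) = 0
3019.9 T = 139889
T ≈ 46.32 °C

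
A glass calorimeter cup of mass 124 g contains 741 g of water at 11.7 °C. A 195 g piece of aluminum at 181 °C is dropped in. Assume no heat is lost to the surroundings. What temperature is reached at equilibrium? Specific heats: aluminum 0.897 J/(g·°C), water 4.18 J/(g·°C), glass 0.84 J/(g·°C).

T_f ≈ 20.5 °C

Setting the total heat transfer to zero:
195×0.897×(T − 181) + 741×4.18×(T − 11.7) + 124×0.84×(T − 11.7) = 0
174.91(T − 181) + 3097.4(T − 11.7) + 104.16(T − 11.7) = 0
(174.91 + 3097.4 + 104.16) T = 174.91×181 + 3097.4×11.7 + 104.16×11.7
T = 69118 / 3376.5 = 20.5 °C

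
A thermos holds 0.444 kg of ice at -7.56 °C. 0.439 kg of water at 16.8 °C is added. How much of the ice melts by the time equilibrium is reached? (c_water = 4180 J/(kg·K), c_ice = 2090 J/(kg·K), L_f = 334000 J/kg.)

Heat available from the water dropping to 0 °C: 0.439×4180×16.8 = 30828 J.
Warming the ice to 0 °C takes 0.444×2090×7.56 = 7015.4 J, leaving 23813 J for melting.
To melt every bit of ice: 0.444×334000 = 148296 J.
That's not enough to melt it all — equilibrium is at 0 °C with ice remaining.
m_melt = 23813 / L_f = 0.0713 kg.

m_melted ≈ 0.0713 kg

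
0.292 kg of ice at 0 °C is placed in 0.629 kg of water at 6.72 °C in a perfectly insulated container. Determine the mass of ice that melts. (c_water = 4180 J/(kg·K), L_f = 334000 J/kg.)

Cooling the water to 0 °C releases 0.629·4180·6.72 = 17668 J.
Melting all 0.292 kg of ice would need 0.292·334000 = 97528 J.
That's not enough to melt it all — equilibrium is at 0 °C with ice remaining.
m_melt = 17668 / L_f = 0.0529 kg.

m_melted ≈ 0.0529 kg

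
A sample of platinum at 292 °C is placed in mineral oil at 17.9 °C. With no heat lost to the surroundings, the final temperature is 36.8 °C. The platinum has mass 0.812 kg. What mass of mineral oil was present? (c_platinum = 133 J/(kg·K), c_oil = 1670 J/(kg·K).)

Taking heat into each body as positive, Σ m c ΔT = 0:
0.812·133·(36.8 − 292) + m·1670·(36.8 − 17.9) = 0
31563 m = 27561
m = 27561/31563 ≈ 0.8732 kg

m ≈ 0.873 kg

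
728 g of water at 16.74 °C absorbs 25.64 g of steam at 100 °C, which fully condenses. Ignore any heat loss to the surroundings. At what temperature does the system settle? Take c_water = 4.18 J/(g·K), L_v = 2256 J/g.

T_f ≈ 37.9 °C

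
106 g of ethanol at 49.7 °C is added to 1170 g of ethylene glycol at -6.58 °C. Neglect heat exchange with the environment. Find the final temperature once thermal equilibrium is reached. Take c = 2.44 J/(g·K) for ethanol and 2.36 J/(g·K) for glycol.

T_f ≈ -1.8 °C

Heat lost by the ethanol equals heat gained by the glycol:
106*2.44*(49.7 − T) = 1170*2.36*(T − (-6.58))
258.64(49.7 − T) = 2761.2(T − (-6.58))
3019.8 T = -5314.3  ⇒  T ≈ -1.76 °C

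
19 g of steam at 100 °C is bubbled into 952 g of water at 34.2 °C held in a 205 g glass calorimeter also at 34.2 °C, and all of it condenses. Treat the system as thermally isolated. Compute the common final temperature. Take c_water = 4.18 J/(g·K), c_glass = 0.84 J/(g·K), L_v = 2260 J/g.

T_f ≈ 45.6 °C

Net heat exchanged in the isolated system is zero:
steam→water at 100 °C releases m L_v = 19·2260 = 42940
  condensed water 100 °C→T: 79.42(T − 100)
  water warms: 952·4.18·(T − 34.2) = 3979.4(T − 34.2)
  cup: 172.2(T − 34.2)
4231 T = 42940 + 7942 + 141983 = 192865
T ≈ 45.58 °C (< 100 °C, so full condensation is consistent).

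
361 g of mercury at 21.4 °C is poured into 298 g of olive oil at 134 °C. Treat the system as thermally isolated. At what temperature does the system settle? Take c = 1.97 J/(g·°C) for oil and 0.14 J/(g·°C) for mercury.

T_f ≈ 125.1 °C

T_f is the heat-capacity-weighted average of the initial temperatures:
T_f = (587.06·134 + 50.54·21.4) / (587.06 + 50.54)
    = 79748 / 637.6 ≈ 125.07 °C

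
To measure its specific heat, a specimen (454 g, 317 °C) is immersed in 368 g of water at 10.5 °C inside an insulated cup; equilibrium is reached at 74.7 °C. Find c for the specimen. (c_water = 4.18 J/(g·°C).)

c ≈ 0.898 J/(g·°C)

Heat gained plus heat lost sum to zero:
454·c·(74.7 − 317) + 368·4.18·(74.7 − 10.5) = 0
-110004 c = -98755
c = -98755/-110004 ≈ 0.8977 J/(g·°C)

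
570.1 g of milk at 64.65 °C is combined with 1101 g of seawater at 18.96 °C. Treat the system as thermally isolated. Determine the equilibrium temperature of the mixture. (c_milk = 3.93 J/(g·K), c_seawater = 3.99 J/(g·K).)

Heat gained plus heat lost sum to zero:
570.1·3.93·(T − 64.65) + 1101·3.99·(T − 18.96) = 0
2240.5(T − 64.65) + 4393(T − 18.96) = 0
6633.5 T = 228139
T ≈ 34.39 °C

T_f ≈ 34.4 °C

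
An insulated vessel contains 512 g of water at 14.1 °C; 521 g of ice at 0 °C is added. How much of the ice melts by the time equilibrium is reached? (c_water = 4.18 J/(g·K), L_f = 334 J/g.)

m_melted ≈ 90.3 g

Water can give up m c ΔT = 512×4.18×14.1 = 30176 J before reaching 0 °C.
Fully melting the ice requires m_ice L_f = 521×334 = 174014 J.
Since 30176 < 174014 J, not all the ice melts; equilibrium is at 0 °C.
m_melt = 30176 / L_f = 90.35 g.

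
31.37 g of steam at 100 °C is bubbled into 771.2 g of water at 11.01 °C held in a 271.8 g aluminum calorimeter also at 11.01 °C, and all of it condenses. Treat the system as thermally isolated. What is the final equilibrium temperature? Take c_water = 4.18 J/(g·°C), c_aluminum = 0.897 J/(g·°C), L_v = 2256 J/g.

T_f ≈ 33.9 °C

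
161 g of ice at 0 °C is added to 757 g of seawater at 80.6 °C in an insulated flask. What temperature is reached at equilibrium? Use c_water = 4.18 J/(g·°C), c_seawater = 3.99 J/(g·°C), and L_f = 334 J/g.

Energy balance with sensible and latent terms:
fusion: m_ice L_f = 161·334 = 53774
  meltwater 0→T: 161·4.18·T = 672.98 T
  seawater cools: 757·3.99·(T − 80.6) = 3020.4(T − 80.6)
3693.4 T = 243447 − 53774 = 189673
T ≈ 51.35 °C. Since T > 0 °C, the all-ice-melts assumption holds.

T_f ≈ 51.4 °C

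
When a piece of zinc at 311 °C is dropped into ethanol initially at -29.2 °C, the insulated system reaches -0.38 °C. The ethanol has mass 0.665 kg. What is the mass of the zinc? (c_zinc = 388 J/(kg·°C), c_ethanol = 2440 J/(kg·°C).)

m ≈ 0.387 kg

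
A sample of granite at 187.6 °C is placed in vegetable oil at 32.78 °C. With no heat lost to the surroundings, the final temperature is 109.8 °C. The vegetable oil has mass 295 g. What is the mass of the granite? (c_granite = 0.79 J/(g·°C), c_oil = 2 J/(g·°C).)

m ≈ 739 g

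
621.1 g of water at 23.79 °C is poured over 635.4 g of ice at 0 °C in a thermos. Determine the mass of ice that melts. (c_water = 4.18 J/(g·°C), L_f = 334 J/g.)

Water can give up m c ΔT = 621.1×4.18×23.79 = 61764 J before reaching 0 °C.
Melting all 635.4 g of ice would need 635.4×334 = 212224 J.
That's not enough to melt it all — equilibrium is at 0 °C with ice remaining.
Mass melted = 61764/334 ≈ 184.9 g.

m_melted ≈ 185 g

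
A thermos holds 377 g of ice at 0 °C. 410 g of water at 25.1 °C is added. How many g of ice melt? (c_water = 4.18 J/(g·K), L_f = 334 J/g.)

m_melted ≈ 129 g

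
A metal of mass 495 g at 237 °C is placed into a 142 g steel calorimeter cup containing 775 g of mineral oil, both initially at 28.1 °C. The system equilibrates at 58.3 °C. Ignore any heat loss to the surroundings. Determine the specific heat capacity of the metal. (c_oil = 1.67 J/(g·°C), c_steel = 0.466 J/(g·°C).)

c ≈ 0.464 J/(g·°C)

Heat gained plus heat lost sum to zero:
495·c·(58.3 − 237) + 775·1.67·(58.3 − 28.1) + 142·0.466·(58.3 − 28.1) = 0
-88456 c = -41085
c = -41085/-88456 ≈ 0.4645 J/(g·°C)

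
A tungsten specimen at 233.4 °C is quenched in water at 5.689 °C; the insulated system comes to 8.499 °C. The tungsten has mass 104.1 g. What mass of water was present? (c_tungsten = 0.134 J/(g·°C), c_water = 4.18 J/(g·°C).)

Setting the total heat transfer to zero:
104.1×0.134×(8.499 − 233.4) + m×4.18×(8.499 − 5.689) = 0
11.75 m = 3137.2
m = 3137.2/11.75 ≈ 267.1 g

m ≈ 267 g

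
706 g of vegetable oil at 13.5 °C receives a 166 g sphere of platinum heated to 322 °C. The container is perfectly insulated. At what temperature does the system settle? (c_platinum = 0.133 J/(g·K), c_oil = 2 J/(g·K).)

|Q_platinum| = |Q_oil|:
166*0.133*(322 − T) = 706*2*(T − 13.5)
22.08(322 − T) = 1412(T − 13.5)
1434.1 T = 26171  ⇒  T ≈ 18.25 °C

T_f ≈ 18.2 °C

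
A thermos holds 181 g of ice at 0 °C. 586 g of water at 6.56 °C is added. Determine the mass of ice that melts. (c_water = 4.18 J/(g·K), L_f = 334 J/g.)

m_melted ≈ 48.1 g

Water can give up m c ΔT = 586·4.18·6.56 = 16069 J before reaching 0 °C.
Fully melting the ice requires m_ice L_f = 181·334 = 60454 J.
16069 J < 60454 J, so only part of the ice melts and the system sits at 0 °C.
m_melted·334 = 16069  ⇒  m_melted ≈ 48.11 g.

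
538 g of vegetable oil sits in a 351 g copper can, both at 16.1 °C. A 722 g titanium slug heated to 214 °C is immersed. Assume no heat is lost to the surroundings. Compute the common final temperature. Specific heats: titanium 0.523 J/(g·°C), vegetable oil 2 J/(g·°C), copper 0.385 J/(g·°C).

T_f = Σ m_i c_i T_i / Σ m_i c_i:
T_f = (377.61·214 + 1076·16.1 + 135.13·16.1) / (377.61 + 1076 + 135.13)
    = 100307 / 1588.7 ≈ 63.14 °C

T_f ≈ 63.1 °C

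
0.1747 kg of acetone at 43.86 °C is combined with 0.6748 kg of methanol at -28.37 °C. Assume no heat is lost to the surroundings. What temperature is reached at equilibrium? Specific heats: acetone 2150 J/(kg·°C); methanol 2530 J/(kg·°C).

T_f ≈ -15.3 °C

Conservation of energy gives ΣQ = 0:
0.1747*2150*(T − 43.86) + 0.6748*2530*(T − (-28.37)) = 0
375.6(T − 43.86) + 1707.2(T − (-28.37)) = 0
(375.6 + 1707.2) T = 375.6*43.86 + 1707.2*(-28.37)
T ≈ -15.34 °C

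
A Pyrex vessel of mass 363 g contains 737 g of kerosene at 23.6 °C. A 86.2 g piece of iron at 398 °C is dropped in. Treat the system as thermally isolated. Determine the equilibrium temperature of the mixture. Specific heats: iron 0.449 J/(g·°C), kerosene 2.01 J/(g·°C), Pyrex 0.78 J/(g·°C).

T_f is the heat-capacity-weighted average of the initial temperatures:
T_f = (38.7*398 + 1481.4*23.6 + 283.14*23.6) / (38.7 + 1481.4 + 283.14)
    = 57047 / 1803.2 ≈ 31.64 °C

T_f ≈ 31.6 °C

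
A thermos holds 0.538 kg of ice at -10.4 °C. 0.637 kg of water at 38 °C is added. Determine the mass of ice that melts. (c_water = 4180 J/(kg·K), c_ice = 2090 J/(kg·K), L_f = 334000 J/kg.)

Cooling the water to 0 °C releases 0.637×4180×38 = 101181 J.
Warming the ice to 0 °C takes 0.538×2090×10.4 = 11694 J, leaving 89487 J for melting.
Fully melting the ice requires m_ice L_f = 0.538×334000 = 179692 J.
Since 89487 < 179692 J, not all the ice melts; equilibrium is at 0 °C.
m_melted×334000 = 89487  ⇒  m_melted ≈ 0.2679 kg.

m_melted ≈ 0.268 kg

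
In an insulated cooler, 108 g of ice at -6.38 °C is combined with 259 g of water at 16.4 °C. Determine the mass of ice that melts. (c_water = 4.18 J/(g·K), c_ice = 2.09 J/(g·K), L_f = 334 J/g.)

Water can give up m c ΔT = 259×4.18×16.4 = 17755 J before reaching 0 °C.
Of that, 108×2.09×6.38 = 1440.1 J goes to bring the ice to 0 °C, leaving 16315 J.
Melting all 108 g of ice would need 108×334 = 36072 J.
16315 J < 36072 J, so only part of the ice melts and the system sits at 0 °C.
m_melt = 16315 / L_f = 48.85 g.

m_melted ≈ 48.8 g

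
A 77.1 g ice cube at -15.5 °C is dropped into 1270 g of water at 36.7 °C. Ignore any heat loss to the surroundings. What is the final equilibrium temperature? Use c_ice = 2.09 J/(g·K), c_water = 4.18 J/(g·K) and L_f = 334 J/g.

T_f ≈ 29.6 °C

Conservation of energy gives ΣQ = 0:
ice -15.5→0 °C: 77.1·2.09·15.5 = 2497.7
  latent heat to melt: 77.1·334 = 25751
  warm the meltwater: 322.28 T
  water: 5308.6(T − 36.7)
5630.9 T = 194826 − 28249 = 166577
T ≈ 29.58 °C. Since T > 0 °C, the all-ice-melts assumption holds.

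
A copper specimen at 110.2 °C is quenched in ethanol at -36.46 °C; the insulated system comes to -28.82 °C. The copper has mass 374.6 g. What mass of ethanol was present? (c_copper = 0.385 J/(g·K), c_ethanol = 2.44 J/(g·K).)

Conservation of energy gives ΣQ = 0:
374.6·0.385·(-28.82 − 110.2) + m·2.44·(-28.82 − (-36.46)) = 0
18.64 m = 20050
m = 20050/18.64 ≈ 1076 g

m ≈ 1080 g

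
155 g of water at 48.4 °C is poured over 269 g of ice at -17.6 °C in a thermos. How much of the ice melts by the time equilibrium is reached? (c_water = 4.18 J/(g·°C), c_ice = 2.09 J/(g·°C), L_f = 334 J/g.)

m_melted ≈ 64.3 g

Heat available from the water dropping to 0 °C: 155×4.18×48.4 = 31358 J.
Warming the ice to 0 °C takes 269×2.09×17.6 = 9894.9 J, leaving 21463 J for melting.
Fully melting the ice requires m_ice L_f = 269×334 = 89846 J.
21463 J < 89846 J, so only part of the ice melts and the system sits at 0 °C.
m_melt = 21463 / L_f = 64.26 g.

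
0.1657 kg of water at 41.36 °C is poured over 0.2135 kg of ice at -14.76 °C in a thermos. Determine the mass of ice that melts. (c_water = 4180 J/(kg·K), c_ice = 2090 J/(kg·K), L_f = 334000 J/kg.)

Cooling the water to 0 °C releases 0.1657×4180×41.36 = 28647 J.
Of that, 0.2135×2090×14.76 = 6586.1 J goes to bring the ice to 0 °C, leaving 22061 J.
To melt every bit of ice: 0.2135×334000 = 71309 J.
That's not enough to melt it all — equilibrium is at 0 °C with ice remaining.
m_melt = 22061 / L_f = 0.06605 kg.

m_melted ≈ 0.0661 kg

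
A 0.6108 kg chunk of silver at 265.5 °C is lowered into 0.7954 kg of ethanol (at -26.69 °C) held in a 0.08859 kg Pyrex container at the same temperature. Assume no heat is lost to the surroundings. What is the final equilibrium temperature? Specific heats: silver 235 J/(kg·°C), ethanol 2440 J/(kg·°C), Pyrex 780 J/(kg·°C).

T_f ≈ -7.2 °C

Taking heat into each body as positive, Σ m c ΔT = 0:
0.6108*235*(T − 265.5) + 0.7954*2440*(T − (-26.69)) + 0.08859*780*(T − (-26.69)) = 0
143.54(T − 265.5) + 1940.8(T − (-26.69)) + 69.1(T − (-26.69)) = 0
(143.54 + 1940.8 + 69.1) T = 143.54*265.5 + 1940.8*(-26.69) + 69.1*(-26.69)
T ≈ -7.21 °C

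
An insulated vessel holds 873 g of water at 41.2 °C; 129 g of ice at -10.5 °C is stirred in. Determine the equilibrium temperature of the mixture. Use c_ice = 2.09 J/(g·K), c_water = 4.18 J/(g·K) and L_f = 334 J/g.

Net heat exchanged in the isolated system is zero:
ice -10.5→0 °C: 129·2.09·10.5 = 2830.9
  melt ice: 129·334 = 43086
  warm the meltwater: 539.22 T
  water cools: 873·4.18·(T − 41.2) = 3649.1(T − 41.2)
4188.4 T = 150345 − 45917 = 104428
T ≈ 24.93 °C. Since T > 0 °C, the all-ice-melts assumption holds.

T_f ≈ 24.9 °C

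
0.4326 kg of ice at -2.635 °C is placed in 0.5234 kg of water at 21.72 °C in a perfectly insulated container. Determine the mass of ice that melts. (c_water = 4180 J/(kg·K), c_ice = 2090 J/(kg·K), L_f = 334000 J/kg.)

m_melted ≈ 0.135 kg

Cooling the water to 0 °C releases 0.5234·4180·21.72 = 47519 J.
Of that, 0.4326·2090·2.635 = 2382.4 J goes to bring the ice to 0 °C, leaving 45137 J.
Fully melting the ice requires m_ice L_f = 0.4326·334000 = 144488 J.
Since 45137 < 144488 J, not all the ice melts; equilibrium is at 0 °C.
m_melted·334000 = 45137  ⇒  m_melted ≈ 0.1351 kg.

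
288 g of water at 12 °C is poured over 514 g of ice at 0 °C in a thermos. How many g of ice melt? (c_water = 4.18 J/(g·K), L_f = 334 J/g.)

m_melted ≈ 43.3 g

Water can give up m c ΔT = 288×4.18×12 = 14446 J before reaching 0 °C.
Melting all 514 g of ice would need 514×334 = 171676 J.
14446 J < 171676 J, so only part of the ice melts and the system sits at 0 °C.
Mass melted = 14446/334 ≈ 43.25 g.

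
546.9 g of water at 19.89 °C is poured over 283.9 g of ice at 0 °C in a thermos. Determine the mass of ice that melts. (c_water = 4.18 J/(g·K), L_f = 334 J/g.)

m_melted ≈ 136 g

Water can give up m c ΔT = 546.9×4.18×19.89 = 45469 J before reaching 0 °C.
Melting all 283.9 g of ice would need 283.9×334 = 94823 J.
That's not enough to melt it all — equilibrium is at 0 °C with ice remaining.
Mass melted = 45469/334 ≈ 136.1 g.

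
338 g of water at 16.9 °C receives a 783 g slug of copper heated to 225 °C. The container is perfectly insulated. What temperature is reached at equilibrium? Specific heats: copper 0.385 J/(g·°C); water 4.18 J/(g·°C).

Set heat shed by the hot body equal to heat absorbed by the cold body:
783×0.385×(225 − T) = 338×4.18×(T − 16.9)
301.45(225 − T) = 1412.8(T − 16.9)
1714.3 T = 91704  ⇒  T ≈ 53.49 °C

T_f ≈ 53.5 °C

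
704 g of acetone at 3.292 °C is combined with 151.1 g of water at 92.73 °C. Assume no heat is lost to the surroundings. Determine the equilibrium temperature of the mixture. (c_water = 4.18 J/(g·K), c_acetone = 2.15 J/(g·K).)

Conservation of energy gives ΣQ = 0:
151.1×4.18×(T − 92.73) + 704×2.15×(T − 3.292) = 0
631.6(T − 92.73) + 1513.6(T − 3.292) = 0
(631.6 + 1513.6) T = 631.6×92.73 + 1513.6×3.292
T = 63551/2145.2 ≈ 29.62 °C

T_f ≈ 29.6 °C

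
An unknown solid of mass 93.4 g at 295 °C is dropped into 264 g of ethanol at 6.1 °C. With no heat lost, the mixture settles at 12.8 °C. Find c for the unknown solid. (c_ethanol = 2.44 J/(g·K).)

Setting the total heat transfer to zero:
93.4·c·(12.8 − 295) + 264·2.44·(12.8 − 6.1) = 0
-26357 c = -4315.9
c = -4315.9/-26357 ≈ 0.1637 J/(g·K)

c ≈ 0.164 J/(g·K)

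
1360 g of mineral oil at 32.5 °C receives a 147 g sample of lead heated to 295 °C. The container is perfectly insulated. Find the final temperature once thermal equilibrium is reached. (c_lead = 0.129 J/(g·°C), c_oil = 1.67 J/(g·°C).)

Set heat shed by the hot body equal to heat absorbed by the cold body:
147×0.129×(295 − T) = 1360×1.67×(T − 32.5)
18.96(295 − T) = 2271.2(T − 32.5)
2290.2 T = 79408  ⇒  T ≈ 34.67 °C

T_f ≈ 34.7 °C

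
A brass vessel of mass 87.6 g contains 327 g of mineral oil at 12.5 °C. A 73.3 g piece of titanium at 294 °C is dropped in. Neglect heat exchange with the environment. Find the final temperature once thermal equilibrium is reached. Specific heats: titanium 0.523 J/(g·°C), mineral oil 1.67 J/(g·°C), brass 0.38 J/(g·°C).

T_f ≈ 30.0 °C

T_f is the heat-capacity-weighted average of the initial temperatures:
T_f = (38.34×294 + 546.09×12.5 + 33.29×12.5) / (38.34 + 546.09 + 33.29)
    = 18513 / 617.71 ≈ 29.97 °C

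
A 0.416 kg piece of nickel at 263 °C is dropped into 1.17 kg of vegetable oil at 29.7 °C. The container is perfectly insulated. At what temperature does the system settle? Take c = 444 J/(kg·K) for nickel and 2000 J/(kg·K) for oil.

T_f ≈ 46.8 °C

Heat gained plus heat lost sum to zero:
0.416*444*(T − 263) + 1.17*2000*(T − 29.7) = 0
(184.7 + 2340) T = 184.7*263 + 2340*29.7
T ≈ 46.77 °C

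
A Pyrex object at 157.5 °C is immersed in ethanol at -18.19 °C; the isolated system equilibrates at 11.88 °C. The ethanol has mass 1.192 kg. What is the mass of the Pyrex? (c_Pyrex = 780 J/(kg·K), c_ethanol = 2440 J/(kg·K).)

m ≈ 0.77 kg

Conservation of energy gives ΣQ = 0:
m·780·(11.88 − 157.5) + 1.192·2440·(11.88 − (-18.19)) = 0
-113584 m = -87458
m = -87458/-113584 ≈ 0.77 kg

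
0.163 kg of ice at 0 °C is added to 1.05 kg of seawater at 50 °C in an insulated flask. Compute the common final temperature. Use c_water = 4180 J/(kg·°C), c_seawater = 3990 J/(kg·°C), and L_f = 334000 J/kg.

Sum of m c ΔT and latent-heat terms is zero:
latent heat to melt: 0.163·334000 = 54442; meltwater 0→T: 0.163·4180·T = 681.34 T; seawater cools: 1.05·3990·(T − 50) = 4189.5(T − 50)
4870.8 T = 209475 − 54442 = 155033
T ≈ 31.83 °C (positive, so assuming full melt was valid).

T_f ≈ 31.8 °C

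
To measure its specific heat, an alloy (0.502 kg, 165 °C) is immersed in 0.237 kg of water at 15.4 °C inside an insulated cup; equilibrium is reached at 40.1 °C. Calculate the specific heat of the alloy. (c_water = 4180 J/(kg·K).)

c ≈ 390 J/(kg·K)

Taking heat into each body as positive, Σ m c ΔT = 0:
0.502×c×(40.1 − 165) + 0.237×4180×(40.1 − 15.4) = 0
-62.7 c = -24469
c = -24469/-62.7 ≈ 390.3 J/(kg·K)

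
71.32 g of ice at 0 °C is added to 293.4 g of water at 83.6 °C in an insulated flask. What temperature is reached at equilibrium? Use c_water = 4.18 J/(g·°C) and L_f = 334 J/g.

Energy conservation, ΣQ = 0:
fusion: m_ice L_f = 71.32×334 = 23821
  warm the meltwater: 298.12 T
  water cools: 293.4×4.18×(T − 83.6) = 1226.4(T − 83.6)
1524.5 T = 102528 − 23821 = 78707
T ≈ 51.63 °C — above 0 °C, consistent with complete melting.

T_f ≈ 51.6 °C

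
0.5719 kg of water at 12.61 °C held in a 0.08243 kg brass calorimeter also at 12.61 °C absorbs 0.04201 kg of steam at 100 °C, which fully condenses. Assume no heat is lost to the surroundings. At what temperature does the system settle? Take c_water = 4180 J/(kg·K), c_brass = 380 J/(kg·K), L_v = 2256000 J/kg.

Sum of m c ΔT and latent-heat terms is zero:
latent heat released on condensation: 0.04201·2256000 = 94775
  condensed water 100 °C→T: 175.6(T − 100)
  water warms: 0.5719·4180·(T − 12.61) = 2390.5(T − 12.61)
  cup: 31.32(T − 12.61)
2597.5 T = 94775 + 17560 + 30540 = 142874
T ≈ 55.01 °C, under the boiling point, so the assumption holds.

T_f ≈ 55.0 °C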